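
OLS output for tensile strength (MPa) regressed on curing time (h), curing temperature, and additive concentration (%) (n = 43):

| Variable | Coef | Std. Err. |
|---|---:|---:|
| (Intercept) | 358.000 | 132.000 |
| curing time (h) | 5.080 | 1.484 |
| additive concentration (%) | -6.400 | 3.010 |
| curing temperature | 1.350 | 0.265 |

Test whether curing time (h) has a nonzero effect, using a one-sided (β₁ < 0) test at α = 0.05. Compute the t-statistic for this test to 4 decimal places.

Read off: b = 5.080, SE = 1.484 for curing time (h).
H₀: β₁ = 0 vs H₁: β₁ < 0.
t = 5.080 / 1.484 = 3.4232.
df = n − k − 1 = 43 − 3 − 1 = 39.
One-sided p ≈ 0.9993, which is ≥ 0.05, so fail to reject H₀.
The data do not give significant evidence that the true slope on curing time (h) is negative, holding the other predictors fixed.

t = 3.4232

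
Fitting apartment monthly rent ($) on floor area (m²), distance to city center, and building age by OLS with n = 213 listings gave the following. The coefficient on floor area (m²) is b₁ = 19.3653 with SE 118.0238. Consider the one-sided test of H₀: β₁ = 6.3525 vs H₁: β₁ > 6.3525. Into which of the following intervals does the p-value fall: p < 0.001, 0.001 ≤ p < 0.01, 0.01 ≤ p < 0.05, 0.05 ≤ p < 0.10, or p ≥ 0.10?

t = (19.3653 − 6.3525) / 118.0238 = 0.110.
df = n − k − 1 = 213 − 3 − 1 = 209.
One-sided p = P(T_{209} > t) ≈ 0.4562.
So p ≥ 0.10.

p ≥ 0.10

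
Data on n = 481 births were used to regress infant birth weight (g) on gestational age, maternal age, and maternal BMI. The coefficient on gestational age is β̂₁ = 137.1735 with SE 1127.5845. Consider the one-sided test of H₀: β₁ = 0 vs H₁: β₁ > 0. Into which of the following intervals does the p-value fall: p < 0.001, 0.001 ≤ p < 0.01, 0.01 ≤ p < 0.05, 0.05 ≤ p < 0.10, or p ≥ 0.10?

p ≥ 0.10

t = 137.1735 / 1127.5845 = 0.122.
df = n − k − 1 = 481 − 3 − 1 = 477.
One-sided p = P(T_{477} > t) ≈ 0.4516.
So p ≥ 0.10.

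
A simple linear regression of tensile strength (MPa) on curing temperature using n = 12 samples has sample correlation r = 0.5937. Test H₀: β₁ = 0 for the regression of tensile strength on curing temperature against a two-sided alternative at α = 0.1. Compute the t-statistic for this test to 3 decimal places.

t = 2.333

t = r·√(n − 2)/√(1 − r²) = 0.5937·√10/√0.64752 = 2.333.
df = n − 2 = 10.
Two-sided p ≈ 0.0418, which is < 0.1, so reject H₀.
There is evidence of a linear association between curing temperature and tensile strength.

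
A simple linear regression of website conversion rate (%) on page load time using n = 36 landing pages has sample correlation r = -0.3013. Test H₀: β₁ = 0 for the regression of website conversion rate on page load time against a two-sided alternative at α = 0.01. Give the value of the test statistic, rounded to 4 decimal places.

t = -1.8425

t = r·√(n − 2)/√(1 − r²) = -0.3013·√34/√0.909218 = -1.8425.
df = n − 2 = 34.
Two-sided p ≈ 0.0741, which is ≥ 0.01, so fail to reject H₀.
The data do not give significant evidence of a linear association between page load time and website conversion rate.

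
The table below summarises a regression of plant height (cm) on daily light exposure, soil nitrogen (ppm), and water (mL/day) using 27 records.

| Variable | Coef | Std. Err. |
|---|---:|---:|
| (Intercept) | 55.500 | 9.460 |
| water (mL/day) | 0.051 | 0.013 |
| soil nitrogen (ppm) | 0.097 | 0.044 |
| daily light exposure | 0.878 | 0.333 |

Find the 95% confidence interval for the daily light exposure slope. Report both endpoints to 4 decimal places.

Read off: b = 0.878, SE = 0.333 for daily light exposure.
df = n − k − 1 = 27 − 3 − 1 = 23.
t* = t_{0.025, 23} = 2.068658.
Margin = t* × SE = 2.068658 × 0.333 = 0.688863.
CI: 0.878 ± 0.688863 → (0.1891, 1.5669).

(0.1891, 1.5669)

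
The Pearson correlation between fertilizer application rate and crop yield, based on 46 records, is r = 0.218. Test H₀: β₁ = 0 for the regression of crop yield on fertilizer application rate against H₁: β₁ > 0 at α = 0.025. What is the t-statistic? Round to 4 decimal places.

t = r·√(n − 2)/√(1 − r²) = 0.218·√44/√0.952476 = 1.4817.
df = n − 2 = 44.
One-sided p ≈ 0.0728, which is ≥ 0.025, so fail to reject H₀.
The data do not give significant evidence of a linear association between fertilizer application rate and crop yield.

t = 1.4817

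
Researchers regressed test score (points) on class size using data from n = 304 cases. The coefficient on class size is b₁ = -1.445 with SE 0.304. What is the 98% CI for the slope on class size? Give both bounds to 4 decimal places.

df = n − 2 = 304 − 2 = 302.
t* = t_{0.01, 302} = 2.338759.
Margin = t* × SE = 2.338759 × 0.304 = 0.710983.
CI: -1.445 ± 0.710983 → (-2.1560, -0.7340).
With 98% confidence, each one-unit increase in class size is associated with a change of between -2.1560 and -0.7340 points in test score.

(-2.1560, -0.7340)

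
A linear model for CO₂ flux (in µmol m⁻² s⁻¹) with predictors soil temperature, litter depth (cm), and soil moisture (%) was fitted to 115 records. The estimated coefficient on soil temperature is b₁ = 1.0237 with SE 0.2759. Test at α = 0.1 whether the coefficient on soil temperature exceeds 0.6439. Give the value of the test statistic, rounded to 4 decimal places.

t = 1.3766

H₀: β₁ = 0.6439 vs H₁: β₁ > 0.6439.
t = (b₁ − β₁⁰)/SE = (1.0237 − 0.6439) / 0.2759 = 1.3766.
df = n − k − 1 = 115 − 3 − 1 = 111.
One-sided p ≈ 0.0857, which is < 0.1, so reject H₀.
There is evidence that the true slope on soil temperature exceeds 0.6439 µmol m⁻² s⁻¹ per unit, holding the other predictors fixed.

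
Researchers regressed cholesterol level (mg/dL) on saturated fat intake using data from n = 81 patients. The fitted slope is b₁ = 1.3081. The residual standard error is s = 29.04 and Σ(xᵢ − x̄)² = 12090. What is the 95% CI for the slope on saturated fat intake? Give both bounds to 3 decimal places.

(0.782, 1.834)

SE(b₁) = s/√Sₓₓ = 29.04/√12090 = 0.264109.
df = n − 2 = 79.
t* = t_{0.025, 79} = 1.99045.
Margin = t* × SE = 1.99045 × 0.264109 = 0.52570.
CI: 1.3081 ± 0.52570 → (0.782, 1.834).
With 95% confidence, each one-unit increase in saturated fat intake is associated with a change of between 0.782 and 1.834 mg/dL in cholesterol level.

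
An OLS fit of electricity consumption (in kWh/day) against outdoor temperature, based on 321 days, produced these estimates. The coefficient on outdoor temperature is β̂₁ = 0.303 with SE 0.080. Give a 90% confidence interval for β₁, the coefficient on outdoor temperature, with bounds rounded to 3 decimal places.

(0.171, 0.435)

df = n − 2 = 321 − 2 = 319.
t* = t_{0.05, 319} = 1.649644.
Margin = t* × SE = 1.649644 × 0.080 = 0.13197.
CI: 0.303 ± 0.13197 → (0.171, 0.435).
With 90% confidence, each one-unit increase in outdoor temperature is associated with a change of between 0.171 and 0.435 kWh/day in electricity consumption.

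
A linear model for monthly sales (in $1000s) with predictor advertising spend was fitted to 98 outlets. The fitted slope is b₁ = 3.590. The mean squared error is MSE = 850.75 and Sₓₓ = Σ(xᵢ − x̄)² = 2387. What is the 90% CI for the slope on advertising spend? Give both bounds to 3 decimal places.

(2.598, 4.582)

SE(b₁) = √(MSE/Sₓₓ) = √(850.75/2387) = 0.597001.
df = n − 2 = 96.
t* = t_{0.05, 96} = 1.660881.
Margin = t* × SE = 1.660881 × 0.597001 = 0.99155.
CI: 3.590 ± 0.99155 → (2.598, 4.582).
With 90% confidence, each one-unit increase in advertising spend is associated with a change of between 2.598 and 4.582 $1000s in monthly sales.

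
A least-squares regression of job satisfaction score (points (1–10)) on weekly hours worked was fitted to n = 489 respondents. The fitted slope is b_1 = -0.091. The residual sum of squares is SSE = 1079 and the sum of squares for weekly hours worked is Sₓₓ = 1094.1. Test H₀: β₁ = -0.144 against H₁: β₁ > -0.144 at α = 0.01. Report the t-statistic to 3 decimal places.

t = 1.178

MSE = SSE/(n − 2) = 1079/487 = 2.21561.
SE(b_1) = √(MSE/Sₓₓ) = √(2.21561/1094.1) = 0.0450005.
t = (-0.091 − (-0.144)) / 0.0450005 = 1.178.
df = n − 2 = 487.
One-sided p ≈ 0.1197, which is ≥ 0.01, so fail to reject H₀.
The data do not give significant evidence that the true slope on weekly hours worked exceeds -0.144 points (1–10) per unit.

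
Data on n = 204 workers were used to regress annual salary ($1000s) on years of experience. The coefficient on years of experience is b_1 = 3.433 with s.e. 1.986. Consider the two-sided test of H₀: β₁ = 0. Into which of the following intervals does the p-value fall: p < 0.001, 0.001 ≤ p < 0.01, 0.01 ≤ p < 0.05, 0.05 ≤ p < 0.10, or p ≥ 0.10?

t = 3.433 / 1.986 = 1.729.
df = n − 2 = 204 − 2 = 202.
Two-sided p = 2·P(T_{202} > |t|) ≈ 0.0854.
So 0.05 ≤ p < 0.10.

0.05 ≤ p < 0.10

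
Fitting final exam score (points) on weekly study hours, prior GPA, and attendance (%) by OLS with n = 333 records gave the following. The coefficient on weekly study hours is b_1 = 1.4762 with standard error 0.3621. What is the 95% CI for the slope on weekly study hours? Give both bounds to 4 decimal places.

df = n − k − 1 = 333 − 3 − 1 = 329.
t* = t_{0.025, 329} = 1.967201.
Margin = t* × SE = 1.967201 × 0.3621 = 0.712323.
CI: 1.4762 ± 0.712323 → (0.7639, 2.1885).
With 95% confidence, each one-unit increase in weekly study hours is associated with a change of between 0.7639 and 2.1885 points in final exam score, holding the other predictors fixed.

(0.7639, 2.1885)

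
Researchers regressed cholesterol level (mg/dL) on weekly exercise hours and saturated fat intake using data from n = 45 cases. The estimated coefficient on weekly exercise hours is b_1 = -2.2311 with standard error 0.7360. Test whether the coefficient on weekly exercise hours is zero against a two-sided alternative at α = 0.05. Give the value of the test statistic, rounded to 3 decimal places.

H₀: β₁ = 0 vs H₁: β₁ ≠ 0.
t = (b_1 − β₁⁰)/SE = -2.2311 / 0.7360 = -3.031.
df = n − k − 1 = 45 − 2 − 1 = 42.
Two-sided p ≈ 0.0042, which is < 0.05, so reject H₀.
There is evidence that weekly exercise hours is associated with cholesterol level, holding the other predictors fixed.

t = -3.031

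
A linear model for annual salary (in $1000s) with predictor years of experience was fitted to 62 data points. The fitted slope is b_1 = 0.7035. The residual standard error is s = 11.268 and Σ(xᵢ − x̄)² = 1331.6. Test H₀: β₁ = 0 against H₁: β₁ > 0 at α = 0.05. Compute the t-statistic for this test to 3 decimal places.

t = 2.278

SE(b_1) = s/√Sₓₓ = 11.268/√1331.6 = 0.308788.
t = 0.7035 / 0.308788 = 2.278.
df = n − 2 = 60.
One-sided p ≈ 0.0131, which is < 0.05, so reject H₀.
There is evidence that the true slope on years of experience is positive.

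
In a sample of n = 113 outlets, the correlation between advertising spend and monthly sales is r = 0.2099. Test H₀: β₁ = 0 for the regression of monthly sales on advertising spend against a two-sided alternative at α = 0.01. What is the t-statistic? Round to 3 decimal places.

t = 2.262

t = r·√(n − 2)/√(1 − r²) = 0.2099·√111/√0.955942 = 2.262.
df = n − 2 = 111.
Two-sided p ≈ 0.0257, which is ≥ 0.01, so fail to reject H₀.
The data do not give significant evidence of a linear association between advertising spend and monthly sales.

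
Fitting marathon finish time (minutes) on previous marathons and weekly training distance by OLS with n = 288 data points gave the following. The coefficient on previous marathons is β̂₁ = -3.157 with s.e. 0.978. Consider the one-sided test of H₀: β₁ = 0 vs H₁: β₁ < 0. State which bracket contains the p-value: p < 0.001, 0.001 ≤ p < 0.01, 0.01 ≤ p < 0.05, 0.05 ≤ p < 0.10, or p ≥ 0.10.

t = -3.157 / 0.978 = -3.228.
df = n − k − 1 = 288 − 2 − 1 = 285.
One-sided p = P(T_{285} < t) ≈ 0.0007.
So p < 0.001.

p < 0.001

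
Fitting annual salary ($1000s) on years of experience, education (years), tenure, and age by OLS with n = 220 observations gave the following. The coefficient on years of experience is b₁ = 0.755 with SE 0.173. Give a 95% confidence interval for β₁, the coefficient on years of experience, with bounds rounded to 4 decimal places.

(0.4140, 1.0960)

df = n − k − 1 = 220 − 4 − 1 = 215.
t* = t_{0.025, 215} = 1.971059.
Margin = t* × SE = 1.971059 × 0.173 = 0.340993.
CI: 0.755 ± 0.340993 → (0.4140, 1.0960).
With 95% confidence, each one-unit increase in years of experience is associated with a change of between 0.4140 and 1.0960 $1000s in annual salary, holding the other predictors fixed.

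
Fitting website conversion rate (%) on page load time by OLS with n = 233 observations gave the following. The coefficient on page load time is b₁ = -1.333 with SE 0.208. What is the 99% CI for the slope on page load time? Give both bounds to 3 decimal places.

df = n − 2 = 233 − 2 = 231.
t* = t_{0.005, 231} = 2.59728.
Margin = t* × SE = 2.59728 × 0.208 = 0.54023.
CI: -1.333 ± 0.54023 → (-1.873, -0.793).
With 99% confidence, each one-unit increase in page load time is associated with a change of between -1.873 and -0.793 % in website conversion rate.

(-1.873, -0.793)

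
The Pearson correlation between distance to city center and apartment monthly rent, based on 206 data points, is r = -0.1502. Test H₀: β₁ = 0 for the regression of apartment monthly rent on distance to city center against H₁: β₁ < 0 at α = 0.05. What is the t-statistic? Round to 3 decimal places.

t = r·√(n − 2)/√(1 − r²) = -0.1502·√204/√0.97744 = -2.170.
df = n − 2 = 204.
One-sided p ≈ 0.0156, which is < 0.05, so reject H₀.
There is evidence of a linear association between distance to city center and apartment monthly rent.

t = -2.170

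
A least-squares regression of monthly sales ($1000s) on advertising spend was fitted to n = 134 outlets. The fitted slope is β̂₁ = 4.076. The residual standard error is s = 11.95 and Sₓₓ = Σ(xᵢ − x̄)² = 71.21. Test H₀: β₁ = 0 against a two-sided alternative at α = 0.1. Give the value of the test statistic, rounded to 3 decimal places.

t = 2.878

SE(β̂₁) = s/√Sₓₓ = 11.95/√71.21 = 1.41611.
t = 4.076 / 1.41611 = 2.878.
df = n − 2 = 132.
Two-sided p ≈ 0.0047, which is < 0.1, so reject H₀.
There is evidence that advertising spend is associated with monthly sales.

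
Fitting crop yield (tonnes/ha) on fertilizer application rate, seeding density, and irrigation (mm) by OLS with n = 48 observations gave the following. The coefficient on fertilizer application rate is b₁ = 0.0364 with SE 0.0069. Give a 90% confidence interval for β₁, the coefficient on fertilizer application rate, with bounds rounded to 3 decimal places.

df = n − k − 1 = 48 − 3 − 1 = 44.
t* = t_{0.05, 44} = 1.68023.
Margin = t* × SE = 1.68023 × 0.0069 = 0.01159.
CI: 0.0364 ± 0.01159 → (0.025, 0.048).
With 90% confidence, each one-unit increase in fertilizer application rate is associated with a change of between 0.025 and 0.048 tonnes/ha in crop yield, holding the other predictors fixed.

(0.025, 0.048)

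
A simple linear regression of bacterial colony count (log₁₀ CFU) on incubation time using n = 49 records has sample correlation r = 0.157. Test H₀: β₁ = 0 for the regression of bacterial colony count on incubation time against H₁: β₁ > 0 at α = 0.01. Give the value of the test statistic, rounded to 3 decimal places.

t = 1.090

t = r·√(n − 2)/√(1 − r²) = 0.157·√47/√0.975351 = 1.090.
df = n − 2 = 47.
One-sided p ≈ 0.1407, which is ≥ 0.01, so fail to reject H₀.
The data do not give significant evidence of a linear association between incubation time and bacterial colony count.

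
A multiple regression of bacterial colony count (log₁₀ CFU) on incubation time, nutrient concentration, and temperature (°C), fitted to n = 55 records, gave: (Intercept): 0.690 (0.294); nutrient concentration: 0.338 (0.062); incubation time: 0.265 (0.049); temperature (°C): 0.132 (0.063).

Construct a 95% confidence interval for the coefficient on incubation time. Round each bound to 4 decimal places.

Read off: b = 0.265, SE = 0.049 for incubation time.
df = n − k − 1 = 55 − 3 − 1 = 51.
t* = t_{0.025, 51} = 2.007584.
Margin = t* × SE = 2.007584 × 0.049 = 0.098372.
CI: 0.265 ± 0.098372 → (0.1666, 0.3634).

(0.1666, 0.3634)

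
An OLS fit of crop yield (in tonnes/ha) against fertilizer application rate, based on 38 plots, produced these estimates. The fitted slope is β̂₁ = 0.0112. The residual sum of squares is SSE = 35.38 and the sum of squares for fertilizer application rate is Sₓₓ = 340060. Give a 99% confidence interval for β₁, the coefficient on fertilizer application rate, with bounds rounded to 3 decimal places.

(0.007, 0.016)

MSE = SSE/(n − 2) = 35.38/36 = 0.982778.
SE(β̂₁) = √(MSE/Sₓₓ) = √(0.982778/340060) = 0.0017.
df = n − 2 = 36.
t* = t_{0.005, 36} = 2.719485.
Margin = t* × SE = 2.719485 × 0.0017 = 0.00462.
CI: 0.0112 ± 0.00462 → (0.007, 0.016).
With 99% confidence, each one-unit increase in fertilizer application rate is associated with a change of between 0.007 and 0.016 tonnes/ha in crop yield.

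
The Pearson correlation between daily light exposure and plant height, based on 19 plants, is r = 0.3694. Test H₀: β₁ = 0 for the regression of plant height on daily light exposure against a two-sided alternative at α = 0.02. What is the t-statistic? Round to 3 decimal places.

t = 1.639

t = r·√(n − 2)/√(1 − r²) = 0.3694·√17/√0.863544 = 1.639.
df = n − 2 = 17.
Two-sided p ≈ 0.1196, which is ≥ 0.02, so fail to reject H₀.
The data do not give significant evidence of a linear association between daily light exposure and plant height.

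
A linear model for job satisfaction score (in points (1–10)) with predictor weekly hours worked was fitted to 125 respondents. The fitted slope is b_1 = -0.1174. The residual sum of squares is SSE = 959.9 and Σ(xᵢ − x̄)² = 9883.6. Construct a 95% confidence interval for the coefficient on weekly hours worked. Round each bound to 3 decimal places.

MSE = SSE/(n − 2) = 959.9/123 = 7.80407.
SE(b_1) = √(MSE/Sₓₓ) = √(7.80407/9883.6) = 0.0280998.
df = n − 2 = 123.
t* = t_{0.025, 123} = 1.979439.
Margin = t* × SE = 1.979439 × 0.0280998 = 0.05562.
CI: -0.1174 ± 0.05562 → (-0.173, -0.062).
With 95% confidence, each one-unit increase in weekly hours worked is associated with a change of between -0.173 and -0.062 points (1–10) in job satisfaction score.

(-0.173, -0.062)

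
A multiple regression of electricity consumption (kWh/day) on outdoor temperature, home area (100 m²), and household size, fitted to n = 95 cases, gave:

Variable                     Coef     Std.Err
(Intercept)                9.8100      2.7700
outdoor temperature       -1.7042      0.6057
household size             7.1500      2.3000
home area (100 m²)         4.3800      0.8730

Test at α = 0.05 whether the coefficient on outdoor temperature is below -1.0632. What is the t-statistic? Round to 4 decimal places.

t = -1.0583

Read off: b = -1.7042, SE = 0.6057 for outdoor temperature.
H₀: β₁ = -1.0632 vs H₁: β₁ < -1.0632.
t = (-1.7042 − (-1.0632)) / 0.6057 = -1.0583.
df = n − k − 1 = 95 − 3 − 1 = 91.
One-sided p ≈ 0.1464, which is ≥ 0.05, so fail to reject H₀.
The data do not give significant evidence that the true slope on outdoor temperature is below -1.0632 kWh/day per unit, holding the other predictors fixed.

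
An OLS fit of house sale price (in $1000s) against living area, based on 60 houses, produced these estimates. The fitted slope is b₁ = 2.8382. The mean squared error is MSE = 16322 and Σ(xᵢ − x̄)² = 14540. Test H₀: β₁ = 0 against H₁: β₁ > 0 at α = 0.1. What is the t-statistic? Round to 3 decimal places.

SE(b₁) = √(MSE/Sₓₓ) = √(16322/14540) = 1.05951.
t = 2.8382 / 1.05951 = 2.679.
df = n − 2 = 58.
One-sided p ≈ 0.0048, which is < 0.1, so reject H₀.
There is evidence that the true slope on living area is positive.

t = 2.679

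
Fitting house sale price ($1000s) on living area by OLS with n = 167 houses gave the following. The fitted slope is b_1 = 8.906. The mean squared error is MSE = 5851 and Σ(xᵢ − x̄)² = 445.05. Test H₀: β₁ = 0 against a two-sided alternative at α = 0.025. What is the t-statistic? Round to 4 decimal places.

t = 2.4562

SE(b_1) = √(MSE/Sₓₓ) = √(5851/445.05) = 3.62586.
t = 8.906 / 3.62586 = 2.4562.
df = n − 2 = 165.
Two-sided p ≈ 0.0151, which is < 0.025, so reject H₀.
There is evidence that living area is associated with house sale price.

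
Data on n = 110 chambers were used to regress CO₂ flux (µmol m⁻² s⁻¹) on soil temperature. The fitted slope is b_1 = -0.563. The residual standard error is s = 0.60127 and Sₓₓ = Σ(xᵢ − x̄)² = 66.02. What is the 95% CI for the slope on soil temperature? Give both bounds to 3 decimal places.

SE(b_1) = s/√Sₓₓ = 0.60127/√66.02 = 0.074.
df = n − 2 = 108.
t* = t_{0.025, 108} = 1.982173.
Margin = t* × SE = 1.982173 × 0.074 = 0.14668.
CI: -0.563 ± 0.14668 → (-0.710, -0.416).
With 95% confidence, each one-unit increase in soil temperature is associated with a change of between -0.710 and -0.416 µmol m⁻² s⁻¹ in CO₂ flux.

(-0.710, -0.416)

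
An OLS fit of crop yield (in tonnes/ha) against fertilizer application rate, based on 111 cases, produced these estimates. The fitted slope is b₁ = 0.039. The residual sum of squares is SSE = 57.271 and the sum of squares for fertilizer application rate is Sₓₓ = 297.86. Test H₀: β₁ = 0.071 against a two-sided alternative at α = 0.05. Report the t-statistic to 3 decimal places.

MSE = SSE/(n − 2) = 57.271/109 = 0.525422.
SE(b₁) = √(MSE/Sₓₓ) = √(0.525422/297.86) = 0.0419999.
t = (0.039 − 0.071) / 0.0419999 = -0.762.
df = n − 2 = 109.
Two-sided p ≈ 0.4478, which is ≥ 0.05, so fail to reject H₀.
The data are consistent with a true slope of 0.071 tonnes/ha per unit of fertilizer application rate.

t = -0.762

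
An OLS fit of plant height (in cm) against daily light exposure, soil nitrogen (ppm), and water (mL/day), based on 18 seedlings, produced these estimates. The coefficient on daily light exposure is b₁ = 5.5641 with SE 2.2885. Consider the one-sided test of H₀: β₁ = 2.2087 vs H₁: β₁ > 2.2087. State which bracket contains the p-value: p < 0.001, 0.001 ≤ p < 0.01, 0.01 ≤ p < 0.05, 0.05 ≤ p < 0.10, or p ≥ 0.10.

t = (5.5641 − 2.2087) / 2.2885 = 1.466.
df = n − k − 1 = 18 − 3 − 1 = 14.
One-sided p = P(T_{14} > t) ≈ 0.0823.
So 0.05 ≤ p < 0.10.

0.05 ≤ p < 0.10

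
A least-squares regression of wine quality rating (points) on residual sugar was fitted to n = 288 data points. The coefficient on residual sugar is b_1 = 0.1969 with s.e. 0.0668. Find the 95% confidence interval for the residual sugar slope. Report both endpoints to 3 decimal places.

(0.065, 0.328)

df = n − 2 = 288 − 2 = 286.
t* = t_{0.025, 286} = 1.968293.
Margin = t* × SE = 1.968293 × 0.0668 = 0.13148.
CI: 0.1969 ± 0.13148 → (0.065, 0.328).
With 95% confidence, each one-unit increase in residual sugar is associated with a change of between 0.065 and 0.328 points in wine quality rating.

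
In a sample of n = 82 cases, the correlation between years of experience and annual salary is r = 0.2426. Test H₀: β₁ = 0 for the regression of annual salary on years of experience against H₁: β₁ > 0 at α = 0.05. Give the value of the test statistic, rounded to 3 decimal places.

t = r·√(n − 2)/√(1 − r²) = 0.2426·√80/√0.941145 = 2.237.
df = n − 2 = 80.
One-sided p ≈ 0.0140, which is < 0.05, so reject H₀.
There is evidence of a linear association between years of experience and annual salary.

t = 2.237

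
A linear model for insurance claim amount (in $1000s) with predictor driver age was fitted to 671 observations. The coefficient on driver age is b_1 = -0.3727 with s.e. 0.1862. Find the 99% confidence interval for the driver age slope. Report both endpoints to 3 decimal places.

df = n − 2 = 671 − 2 = 669.
t* = t_{0.005, 669} = 2.583198.
Margin = t* × SE = 2.583198 × 0.1862 = 0.48099.
CI: -0.3727 ± 0.48099 → (-0.854, 0.108).
With 99% confidence, each one-unit increase in driver age is associated with a change of between -0.854 and 0.108 $1000s in insurance claim amount.

(-0.854, 0.108)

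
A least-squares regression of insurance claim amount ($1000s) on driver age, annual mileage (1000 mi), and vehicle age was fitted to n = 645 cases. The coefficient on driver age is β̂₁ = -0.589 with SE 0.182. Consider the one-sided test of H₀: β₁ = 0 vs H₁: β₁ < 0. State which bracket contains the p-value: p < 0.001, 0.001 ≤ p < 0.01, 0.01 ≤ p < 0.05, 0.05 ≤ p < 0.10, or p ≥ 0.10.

t = -0.589 / 0.182 = -3.236.
df = n − k − 1 = 645 − 3 − 1 = 641.
One-sided p = P(T_{641} < t) ≈ 0.0006.
So p < 0.001.

p < 0.001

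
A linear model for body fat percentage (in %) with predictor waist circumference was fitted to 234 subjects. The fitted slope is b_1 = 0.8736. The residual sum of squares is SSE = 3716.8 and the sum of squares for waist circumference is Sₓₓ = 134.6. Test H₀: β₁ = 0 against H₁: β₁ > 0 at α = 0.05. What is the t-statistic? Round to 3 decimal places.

MSE = SSE/(n − 2) = 3716.8/232 = 16.0207.
SE(b_1) = √(MSE/Sₓₓ) = √(16.0207/134.6) = 0.344999.
t = 0.8736 / 0.344999 = 2.532.
df = n − 2 = 232.
One-sided p ≈ 0.0060, which is < 0.05, so reject H₀.
There is evidence that the true slope on waist circumference is positive.

t = 2.532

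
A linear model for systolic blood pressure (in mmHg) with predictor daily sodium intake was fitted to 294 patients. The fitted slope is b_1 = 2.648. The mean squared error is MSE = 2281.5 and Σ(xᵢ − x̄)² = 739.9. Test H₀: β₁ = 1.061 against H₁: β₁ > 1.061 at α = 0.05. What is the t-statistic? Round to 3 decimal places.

SE(b_1) = √(MSE/Sₓₓ) = √(2281.5/739.9) = 1.756.
t = (2.648 − 1.061) / 1.756 = 0.904.
df = n − 2 = 292.
One-sided p ≈ 0.1834, which is ≥ 0.05, so fail to reject H₀.
The data do not give significant evidence that the true slope on daily sodium intake exceeds 1.061 mmHg per unit.

t = 0.904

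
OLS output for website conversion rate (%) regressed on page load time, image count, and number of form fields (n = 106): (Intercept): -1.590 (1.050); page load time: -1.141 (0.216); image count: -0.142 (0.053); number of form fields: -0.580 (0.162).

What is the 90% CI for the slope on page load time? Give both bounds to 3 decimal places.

(-1.500, -0.782)

Read off: b = -1.141, SE = 0.216 for page load time.
df = n − k − 1 = 106 − 3 − 1 = 102.
t* = t_{0.05, 102} = 1.65993.
Margin = t* × SE = 1.65993 × 0.216 = 0.35854.
CI: -1.141 ± 0.35854 → (-1.500, -0.782).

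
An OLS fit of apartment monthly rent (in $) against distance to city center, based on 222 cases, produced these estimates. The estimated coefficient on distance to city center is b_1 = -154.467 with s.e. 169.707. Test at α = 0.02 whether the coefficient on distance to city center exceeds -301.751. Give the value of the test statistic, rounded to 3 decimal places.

H₀: β₁ = -301.751 vs H₁: β₁ > -301.751.
t = (b_1 − β₁⁰)/SE = (-154.467 − (-301.751)) / 169.707 = 0.868.
df = n − 2 = 222 − 2 = 220.
One-sided p ≈ 0.1932, which is ≥ 0.02, so fail to reject H₀.
The data do not give significant evidence that the true slope on distance to city center exceeds -301.751 $ per unit.

t = 0.868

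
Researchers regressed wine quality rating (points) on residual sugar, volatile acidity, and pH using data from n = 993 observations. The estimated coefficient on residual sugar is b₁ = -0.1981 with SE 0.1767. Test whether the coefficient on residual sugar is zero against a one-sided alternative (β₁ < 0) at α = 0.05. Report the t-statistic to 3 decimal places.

t = -1.121

H₀: β₁ = 0 vs H₁: β₁ < 0.
t = (b₁ − β₁⁰)/SE = -0.1981 / 0.1767 = -1.121.
df = n − k − 1 = 993 − 3 − 1 = 989.
One-sided p ≈ 0.1313, which is ≥ 0.05, so fail to reject H₀.
The data do not give significant evidence that the true slope on residual sugar is negative, holding the other predictors fixed.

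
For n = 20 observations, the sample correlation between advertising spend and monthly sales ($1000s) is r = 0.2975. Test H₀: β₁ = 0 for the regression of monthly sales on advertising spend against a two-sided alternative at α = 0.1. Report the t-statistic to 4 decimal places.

t = r·√(n − 2)/√(1 − r²) = 0.2975·√18/√0.911494 = 1.3220.
df = n − 2 = 18.
Two-sided p ≈ 0.2027, which is ≥ 0.1, so fail to reject H₀.
The data do not give significant evidence of a linear association between advertising spend and monthly sales.

t = 1.3220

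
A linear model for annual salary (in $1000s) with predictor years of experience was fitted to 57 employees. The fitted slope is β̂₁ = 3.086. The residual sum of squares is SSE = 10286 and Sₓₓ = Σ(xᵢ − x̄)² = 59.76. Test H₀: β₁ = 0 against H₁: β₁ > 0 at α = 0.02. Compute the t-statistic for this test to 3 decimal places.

MSE = SSE/(n − 2) = 10286/55 = 187.018.
SE(β̂₁) = √(MSE/Sₓₓ) = √(187.018/59.76) = 1.76904.
t = 3.086 / 1.76904 = 1.744.
df = n − 2 = 55.
One-sided p ≈ 0.0433, which is ≥ 0.02, so fail to reject H₀.
The data do not give significant evidence that the true slope on years of experience is positive.

t = 1.744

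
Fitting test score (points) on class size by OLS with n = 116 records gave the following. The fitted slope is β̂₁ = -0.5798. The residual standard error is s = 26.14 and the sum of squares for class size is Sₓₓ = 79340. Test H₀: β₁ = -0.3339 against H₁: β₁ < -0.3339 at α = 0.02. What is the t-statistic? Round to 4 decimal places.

SE(β̂₁) = s/√Sₓₓ = 26.14/√79340 = 0.0928025.
t = (-0.5798 − (-0.3339)) / 0.0928025 = -2.6497.
df = n − 2 = 114.
One-sided p ≈ 0.0046, which is < 0.02, so reject H₀.
There is evidence that the true slope on class size is below -0.3339 points per unit.

t = -2.6497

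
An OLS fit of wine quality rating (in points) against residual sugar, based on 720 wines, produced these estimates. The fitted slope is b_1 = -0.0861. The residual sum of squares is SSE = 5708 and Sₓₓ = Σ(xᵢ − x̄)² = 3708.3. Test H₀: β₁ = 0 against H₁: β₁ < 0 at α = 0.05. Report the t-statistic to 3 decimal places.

t = -1.860

MSE = SSE/(n − 2) = 5708/718 = 7.94986.
SE(b_1) = √(MSE/Sₓₓ) = √(7.94986/3708.3) = 0.0463012.
t = -0.0861 / 0.0463012 = -1.860.
df = n − 2 = 718.
One-sided p ≈ 0.0317, which is < 0.05, so reject H₀.
There is evidence that the true slope on residual sugar is negative.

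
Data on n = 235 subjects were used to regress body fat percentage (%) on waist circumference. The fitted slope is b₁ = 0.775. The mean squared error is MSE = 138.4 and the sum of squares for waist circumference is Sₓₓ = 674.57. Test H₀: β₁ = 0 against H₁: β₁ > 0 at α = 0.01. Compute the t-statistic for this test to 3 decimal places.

SE(b₁) = √(MSE/Sₓₓ) = √(138.4/674.57) = 0.452954.
t = 0.775 / 0.452954 = 1.711.
df = n − 2 = 233.
One-sided p ≈ 0.0442, which is ≥ 0.01, so fail to reject H₀.
The data do not give significant evidence that the true slope on waist circumference is positive.

t = 1.711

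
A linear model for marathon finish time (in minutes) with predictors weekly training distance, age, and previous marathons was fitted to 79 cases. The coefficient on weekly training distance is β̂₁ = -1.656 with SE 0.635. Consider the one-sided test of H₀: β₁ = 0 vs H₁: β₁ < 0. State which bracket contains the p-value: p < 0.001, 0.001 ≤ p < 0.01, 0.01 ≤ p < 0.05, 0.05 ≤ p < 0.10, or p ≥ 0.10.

t = -1.656 / 0.635 = -2.608.
df = n − k − 1 = 79 − 3 − 1 = 75.
One-sided p = P(T_{75} < t) ≈ 0.0055.
So 0.001 ≤ p < 0.01.

0.001 ≤ p < 0.01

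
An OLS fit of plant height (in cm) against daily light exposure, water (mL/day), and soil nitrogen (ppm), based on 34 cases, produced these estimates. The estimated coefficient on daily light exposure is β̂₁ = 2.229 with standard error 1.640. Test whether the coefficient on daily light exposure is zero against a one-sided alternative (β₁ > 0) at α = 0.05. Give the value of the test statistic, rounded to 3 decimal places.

t = 1.359

H₀: β₁ = 0 vs H₁: β₁ > 0.
t = (β̂₁ − β₁⁰)/SE = 2.229 / 1.640 = 1.359.
df = n − k − 1 = 34 − 3 − 1 = 30.
One-sided p ≈ 0.0921, which is ≥ 0.05, so fail to reject H₀.
The data do not give significant evidence that the true slope on daily light exposure is positive, holding the other predictors fixed.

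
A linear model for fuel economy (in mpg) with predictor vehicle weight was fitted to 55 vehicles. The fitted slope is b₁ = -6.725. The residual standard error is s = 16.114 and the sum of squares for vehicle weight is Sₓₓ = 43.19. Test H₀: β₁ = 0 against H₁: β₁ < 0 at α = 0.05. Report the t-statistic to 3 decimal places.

t = -2.743

SE(b₁) = s/√Sₓₓ = 16.114/√43.19 = 2.45195.
t = -6.725 / 2.45195 = -2.743.
df = n − 2 = 53.
One-sided p ≈ 0.0041, which is < 0.05, so reject H₀.
There is evidence that the true slope on vehicle weight is negative.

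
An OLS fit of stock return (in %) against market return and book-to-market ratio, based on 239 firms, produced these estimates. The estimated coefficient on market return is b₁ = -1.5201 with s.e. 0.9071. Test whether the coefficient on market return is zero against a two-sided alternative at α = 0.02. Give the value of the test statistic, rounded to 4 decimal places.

t = -1.6758

H₀: β₁ = 0 vs H₁: β₁ ≠ 0.
t = (b₁ − β₁⁰)/SE = -1.5201 / 0.9071 = -1.6758.
df = n − k − 1 = 239 − 2 − 1 = 236.
Two-sided p ≈ 0.0951, which is ≥ 0.02, so fail to reject H₀.
The data do not give significant evidence of an association between market return and stock return, after adjusting for the other predictors.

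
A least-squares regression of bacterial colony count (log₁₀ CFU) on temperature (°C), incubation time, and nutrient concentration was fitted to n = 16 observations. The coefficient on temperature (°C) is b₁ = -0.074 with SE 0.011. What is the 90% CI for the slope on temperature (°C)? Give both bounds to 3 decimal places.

(-0.094, -0.054)

df = n − k − 1 = 16 − 3 − 1 = 12.
t* = t_{0.05, 12} = 1.782288.
Margin = t* × SE = 1.782288 × 0.011 = 0.01961.
CI: -0.074 ± 0.01961 → (-0.094, -0.054).
With 90% confidence, each one-unit increase in temperature (°C) is associated with a change of between -0.094 and -0.054 log₁₀ CFU in bacterial colony count, holding the other predictors fixed.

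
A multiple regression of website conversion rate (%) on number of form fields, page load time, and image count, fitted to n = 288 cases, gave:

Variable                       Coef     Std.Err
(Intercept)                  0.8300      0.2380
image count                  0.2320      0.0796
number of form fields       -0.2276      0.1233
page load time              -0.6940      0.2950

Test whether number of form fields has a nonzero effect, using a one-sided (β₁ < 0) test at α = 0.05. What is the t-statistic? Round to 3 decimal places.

Read off: b = -0.2276, SE = 0.1233 for number of form fields.
H₀: β₁ = 0 vs H₁: β₁ < 0.
t = -0.2276 / 0.1233 = -1.846.
df = n − k − 1 = 288 − 3 − 1 = 284.
One-sided p ≈ 0.0330, which is < 0.05, so reject H₀.
There is evidence that the true slope on number of form fields is negative, holding the other predictors fixed.

t = -1.846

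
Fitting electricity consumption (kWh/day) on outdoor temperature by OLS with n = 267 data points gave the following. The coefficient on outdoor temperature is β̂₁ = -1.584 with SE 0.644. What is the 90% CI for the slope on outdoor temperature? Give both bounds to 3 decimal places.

df = n − 2 = 267 − 2 = 265.
t* = t_{0.05, 265} = 1.650624.
Margin = t* × SE = 1.650624 × 0.644 = 1.06300.
CI: -1.584 ± 1.06300 → (-2.647, -0.521).
With 90% confidence, each one-unit increase in outdoor temperature is associated with a change of between -2.647 and -0.521 kWh/day in electricity consumption.

(-2.647, -0.521)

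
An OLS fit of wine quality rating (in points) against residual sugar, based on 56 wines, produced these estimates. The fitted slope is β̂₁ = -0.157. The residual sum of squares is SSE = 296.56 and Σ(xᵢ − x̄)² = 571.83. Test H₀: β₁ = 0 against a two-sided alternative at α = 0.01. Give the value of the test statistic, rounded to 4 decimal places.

t = -1.6020

MSE = SSE/(n − 2) = 296.56/54 = 5.49185.
SE(β̂₁) = √(MSE/Sₓₓ) = √(5.49185/571.83) = 0.098.
t = -0.157 / 0.098 = -1.6020.
df = n − 2 = 54.
Two-sided p ≈ 0.1150, which is ≥ 0.01, so fail to reject H₀.
The data do not give significant evidence of an association between residual sugar and wine quality rating.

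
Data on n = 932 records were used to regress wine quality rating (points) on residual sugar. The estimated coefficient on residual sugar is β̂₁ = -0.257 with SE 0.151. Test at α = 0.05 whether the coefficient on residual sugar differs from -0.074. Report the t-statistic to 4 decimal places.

H₀: β₁ = -0.074 vs H₁: β₁ ≠ -0.074.
t = (β̂₁ − β₁⁰)/SE = (-0.257 − (-0.074)) / 0.151 = -1.2119.
df = n − 2 = 932 − 2 = 930.
Two-sided p ≈ 0.2259, which is ≥ 0.05, so fail to reject H₀.
The data are consistent with a true slope of -0.074 points per unit of residual sugar.

t = -1.2119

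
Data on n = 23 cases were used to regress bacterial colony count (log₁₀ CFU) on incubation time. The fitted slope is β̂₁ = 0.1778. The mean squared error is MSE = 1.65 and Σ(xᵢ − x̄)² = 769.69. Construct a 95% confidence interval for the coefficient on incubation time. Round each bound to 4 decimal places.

SE(β̂₁) = √(MSE/Sₓₓ) = √(1.65/769.69) = 0.0463003.
df = n − 2 = 21.
t* = t_{0.025, 21} = 2.079614.
Margin = t* × SE = 2.079614 × 0.0463003 = 0.096287.
CI: 0.1778 ± 0.096287 → (0.0815, 0.2741).
With 95% confidence, each one-unit increase in incubation time is associated with a change of between 0.0815 and 0.2741 log₁₀ CFU in bacterial colony count.

(0.0815, 0.2741)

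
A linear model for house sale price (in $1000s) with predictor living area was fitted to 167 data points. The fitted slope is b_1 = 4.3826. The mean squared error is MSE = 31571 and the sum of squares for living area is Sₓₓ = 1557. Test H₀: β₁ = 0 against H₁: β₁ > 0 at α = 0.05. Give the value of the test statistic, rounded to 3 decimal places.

SE(b_1) = √(MSE/Sₓₓ) = √(31571/1557) = 4.50298.
t = 4.3826 / 4.50298 = 0.973.
df = n − 2 = 165.
One-sided p ≈ 0.1659, which is ≥ 0.05, so fail to reject H₀.
The data do not give significant evidence that the true slope on living area is positive.

t = 0.973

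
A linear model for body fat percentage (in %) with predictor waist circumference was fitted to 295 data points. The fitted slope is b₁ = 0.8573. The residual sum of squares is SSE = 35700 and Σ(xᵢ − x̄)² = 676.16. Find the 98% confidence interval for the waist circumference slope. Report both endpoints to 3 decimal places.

(-0.136, 1.850)

MSE = SSE/(n − 2) = 35700/293 = 121.843.
SE(b₁) = √(MSE/Sₓₓ) = √(121.843/676.16) = 0.424498.
df = n − 2 = 293.
t* = t_{0.01, 293} = 2.339142.
Margin = t* × SE = 2.339142 × 0.424498 = 0.99296.
CI: 0.8573 ± 0.99296 → (-0.136, 1.850).
With 98% confidence, each one-unit increase in waist circumference is associated with a change of between -0.136 and 1.850 % in body fat percentage.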